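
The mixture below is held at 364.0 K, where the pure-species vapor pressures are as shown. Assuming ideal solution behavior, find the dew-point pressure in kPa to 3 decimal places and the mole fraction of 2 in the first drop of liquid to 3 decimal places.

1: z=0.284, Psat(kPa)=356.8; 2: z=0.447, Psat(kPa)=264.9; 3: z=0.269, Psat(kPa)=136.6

Pdew = 224.586 kPa, x_2 = 0.379

At the dew point ψ → 1, so Σzᵢ/Kᵢ = 1 with Kᵢ = Pᵢˢᵃᵗ/P ⇒ 1/P = Σzᵢ/Pᵢˢᵃᵗ.
1/P = 0.284/356.8 + 0.447/264.9 + 0.269/136.6 = 0.004453 ⇒ P = 224.586 kPa
xᵢ = zᵢP/Pᵢˢᵃᵗ ⇒ x_2 = 0.447·224.586/264.9 = 0.379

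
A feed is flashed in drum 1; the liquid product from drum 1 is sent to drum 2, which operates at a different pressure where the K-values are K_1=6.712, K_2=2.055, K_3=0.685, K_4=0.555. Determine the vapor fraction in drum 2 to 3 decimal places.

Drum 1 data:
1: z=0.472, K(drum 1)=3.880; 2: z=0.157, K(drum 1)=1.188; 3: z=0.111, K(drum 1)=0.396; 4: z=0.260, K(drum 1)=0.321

Drum 1:
Let ψ₁ = V/F and solve Σ zᵢ(Kᵢ−1)/(1+ψ₁(Kᵢ−1)) = 0.
g(0) = ΣzᵢKᵢ − 1 = 1.145 and g(1) = 1 − Σzᵢ/Kᵢ = -0.344, so a root lies in (0, 1).
Iterate (Newton) starting at ψ₁ = 0.5:
  ψ₁ = 0.500: g = 0.2208, g' = -1.020 → ψ₁ = 0.716
  ψ₁ = 0.716: g = 0.0078, g' = -1.002 → ψ₁ = 0.724
Converged at ψ₁ = 0.724.
Drum-1 compositions:
  1: x = 0.153, y = 0.593
  2: x = 0.138, y = 0.164
  3: x = 0.197, y = 0.078
  4: x = 0.512, y = 0.164
Drum-2 feed = drum-1 liquid: z₂ = (0.1530, 0.1382, 0.1973, 0.5115).
Drum 2:
Rachford–Rice: g(ψ₂) = Σ zᵢ(Kᵢ−1)/(1+ψ₂(Kᵢ−1)) = 0.
Feasibility: ΣzᵢKᵢ = 1.730, Σzᵢ/Kᵢ = 1.300 — both > 1, two phases present.
Newton iteration, ψ₂⁰ = 0.5:
  ψ₂ = 0.500: g = -0.0445, g' = -0.597 → ψ₂ = 0.425
  ψ₂ = 0.425: g = 0.0028, g' = -0.678 → ψ₂ = 0.430
Converged at ψ₂ = 0.430.
  1: x = 0.044, y = 0.297
  2: x = 0.095, y = 0.195
  3: x = 0.228, y = 0.156
  4: x = 0.632, y = 0.351

V/F (drum 2) = 0.430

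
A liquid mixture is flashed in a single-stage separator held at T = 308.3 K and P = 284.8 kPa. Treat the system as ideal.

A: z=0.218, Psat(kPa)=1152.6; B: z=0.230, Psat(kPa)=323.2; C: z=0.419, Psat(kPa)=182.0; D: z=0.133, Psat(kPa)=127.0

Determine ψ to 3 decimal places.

Raoult's law: Kᵢ = Pᵢˢᵃᵗ/P = Pᵢˢᵃᵗ/284.8.
  K_A = 1152.6/284.8 = 4.04705, K_B = 323.2/284.8 = 1.13483, K_C = 182.0/284.8 = 0.63904, K_D = 127.0/284.8 = 0.44593
Material balance + equilibrium reduce to Σ zᵢ(Kᵢ−1)/(1+ψ(Kᵢ−1)) = 0.
g(0) = ΣzᵢKᵢ − 1 = 0.470 and g(1) = 1 − Σzᵢ/Kᵢ = -0.210, so a root lies in (0, 1).
Newton iteration, ψ⁰ = 0.5:
  ψ = 0.500: g = 0.0058, g' = -0.481 → ψ = 0.512
Converged at ψ = 0.512.

ψ = 0.512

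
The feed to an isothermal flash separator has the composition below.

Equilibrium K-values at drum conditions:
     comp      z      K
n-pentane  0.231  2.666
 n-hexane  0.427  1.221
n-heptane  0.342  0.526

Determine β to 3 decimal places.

Newton iteration, β⁰ = 0.51:
  β = 0.510: g = 0.0791, g' = -0.338 → β = 0.744
  β = 0.744: g = 0.0025, g' = -0.327 → β = 0.752
Converged at β = 0.752.

β = 0.752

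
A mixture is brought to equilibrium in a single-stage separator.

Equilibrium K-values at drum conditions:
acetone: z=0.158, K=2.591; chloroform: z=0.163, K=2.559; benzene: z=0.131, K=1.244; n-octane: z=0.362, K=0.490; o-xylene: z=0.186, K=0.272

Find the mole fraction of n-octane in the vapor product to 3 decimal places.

y_n-octane = 0.206

Material balance + equilibrium reduce to Σ zᵢ(Kᵢ−1)/(1+ψ(Kᵢ−1)) = 0.
g(0) = ΣzᵢKᵢ − 1 = 0.217 and g(1) = 1 − Σzᵢ/Kᵢ = -0.653, so a root lies in (0, 1).
Newton iteration, ψ⁰ = 0.67:
  ψ = 0.670: g = -0.2714, g' = -0.787 → ψ = 0.325
  ψ = 0.325: g = -0.0349, g' = -0.659 → ψ = 0.272
  ψ = 0.272: g = 0.0004, g' = -0.677 → ψ = 0.273
Converged at ψ = 0.273.
Compositions from xᵢ = zᵢ/(1+ψ(Kᵢ−1)), yᵢ = Kᵢxᵢ:
  acetone: x = 0.110, y = 0.285
  chloroform: x = 0.114, y = 0.293
  benzene: x = 0.123, y = 0.153
  n-octane: x = 0.421, y = 0.206
  o-xylene: x = 0.232, y = 0.063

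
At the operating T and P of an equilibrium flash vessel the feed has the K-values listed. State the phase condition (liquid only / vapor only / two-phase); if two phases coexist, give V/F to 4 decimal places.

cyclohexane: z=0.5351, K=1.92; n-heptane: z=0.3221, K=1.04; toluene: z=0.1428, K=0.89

vapor only

ΣzᵢKᵢ = 1.4895; Σzᵢ/Kᵢ = 0.7489.
Since Σzᵢ/Kᵢ < 1 the mixture is above its dew point — single vapor phase.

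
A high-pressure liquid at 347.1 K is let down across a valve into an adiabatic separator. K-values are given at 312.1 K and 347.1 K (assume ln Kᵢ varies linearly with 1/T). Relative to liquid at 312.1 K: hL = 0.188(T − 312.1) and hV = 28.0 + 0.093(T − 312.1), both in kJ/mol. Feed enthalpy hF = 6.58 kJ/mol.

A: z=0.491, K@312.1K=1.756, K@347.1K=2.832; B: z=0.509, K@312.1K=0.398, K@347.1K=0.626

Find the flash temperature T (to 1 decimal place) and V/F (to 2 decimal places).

Adiabatic flash: solve Rachford–Rice at each trial T, then check hF = ψ·hV(T) + (1−ψ)·hL(T).
  T = 312.1 K: K = (1.756, 0.398), RR gives ψ = 0.142, H_out = 3.985 kJ/mol
  T = 347.1 K: K = (2.832, 0.626), RR gives ψ = 1.000, H_out = 31.255 kJ/mol
  T = 329.6 K: K = (2.258, 0.505), RR gives ψ = 0.588, H_out = 18.772 kJ/mol
  T = 320.9 K: K = (2.000, 0.450), RR gives ψ = 0.384, H_out = 12.082 kJ/mol
  T = 316.5 K: K = (1.876, 0.424), RR gives ψ = 0.271, H_out = 8.291 kJ/mol
  T = 314.3 K: K = (1.815, 0.411), RR gives ψ = 0.209, H_out = 6.218 kJ/mol
Linear interpolation between T = 314.3 (H_out = 6.218) and T = 316.5 (H_out = 8.291) on hF = 6.58 gives T ≈ 314.7 K, at which ψ = 0.22.

T = 314.7 K, V/F = 0.22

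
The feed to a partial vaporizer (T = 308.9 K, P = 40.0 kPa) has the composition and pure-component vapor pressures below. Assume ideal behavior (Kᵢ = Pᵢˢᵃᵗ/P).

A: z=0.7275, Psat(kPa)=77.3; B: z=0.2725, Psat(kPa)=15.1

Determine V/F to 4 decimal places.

Raoult's law: Kᵢ = Pᵢˢᵃᵗ/P = Pᵢˢᵃᵗ/40.0.
  K_A = 77.3/40.0 = 1.932500, K_B = 15.1/40.0 = 0.377500
Rachford–Rice: g(V/F) = Σ zᵢ(Kᵢ−1)/(1+V/F(Kᵢ−1)) = 0.
Feasibility: ΣzᵢKᵢ = 1.5088, Σzᵢ/Kᵢ = 1.0983 — both > 1, two phases present.
Newton–Raphson from V/F = 0.5:
  V/F = 0.5000: g = 0.21638, g' = -0.5168 → V/F = 0.9187
  V/F = 0.9187: g = -0.03083, g' = -0.7596 → V/F = 0.8781
  V/F = 0.8781: g = -0.00115, g' = -0.7049 → V/F = 0.8765
Converged at V/F = 0.8764.

V/F = 0.8764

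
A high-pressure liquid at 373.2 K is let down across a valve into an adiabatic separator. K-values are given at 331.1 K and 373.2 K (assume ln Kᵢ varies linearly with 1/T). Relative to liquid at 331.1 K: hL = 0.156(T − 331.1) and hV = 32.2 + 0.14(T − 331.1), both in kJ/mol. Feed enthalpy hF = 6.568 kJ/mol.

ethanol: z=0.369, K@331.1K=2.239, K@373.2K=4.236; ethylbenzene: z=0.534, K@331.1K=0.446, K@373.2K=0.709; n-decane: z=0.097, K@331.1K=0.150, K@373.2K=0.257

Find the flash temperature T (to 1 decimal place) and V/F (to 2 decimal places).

Adiabatic flash: solve Rachford–Rice at each trial T, then check hF = ψ·hV(T) + (1−ψ)·hL(T).
  T = 331.1 K: K = (2.239, 0.446, 0.150), RR gives ψ = 0.105, H_out = 3.377 kJ/mol
  T = 373.2 K: K = (4.236, 0.709, 0.257), RR gives ψ = 0.731, H_out = 29.598 kJ/mol
  T = 352.1 K: K = (3.137, 0.570, 0.199), RR gives ψ = 0.444, H_out = 17.431 kJ/mol
  T = 341.6 K: K = (2.664, 0.506, 0.174), RR gives ψ = 0.291, H_out = 10.963 kJ/mol
  T = 336.4 K: K = (2.448, 0.476, 0.162), RR gives ψ = 0.205, H_out = 7.415 kJ/mol
  T = 333.8 K: K = (2.344, 0.461, 0.156), RR gives ψ = 0.158, H_out = 5.500 kJ/mol
  T = 335.1 K: K = (2.395, 0.468, 0.159), RR gives ψ = 0.182, H_out = 6.472 kJ/mol
Linear interpolation between T = 335.1 (H_out = 6.472) and T = 336.4 (H_out = 7.415) on hF = 6.568 gives T ≈ 335.2 K, at which ψ = 0.18.

T = 335.2 K, V/F = 0.18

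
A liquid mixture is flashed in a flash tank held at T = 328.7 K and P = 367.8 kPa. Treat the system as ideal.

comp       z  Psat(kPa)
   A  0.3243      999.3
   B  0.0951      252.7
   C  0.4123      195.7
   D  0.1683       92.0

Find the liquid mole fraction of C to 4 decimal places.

x_C = 0.4615

Raoult's law: Kᵢ = Pᵢˢᵃᵗ/P = Pᵢˢᵃᵗ/367.8.
  K_A = 999.3/367.8 = 2.716966, K_B = 252.7/367.8 = 0.687058, K_C = 195.7/367.8 = 0.532083, K_D = 92.0/367.8 = 0.250136
Iterate (Newton) starting at ψ = 0.5:
  ψ = 0.5000: g = -0.18942, g' = -0.6859 → ψ = 0.2238
  ψ = 0.2238: g = 0.00307, g' = -0.7589 → ψ = 0.2279
Converged at ψ = 0.2279.
Compositions from xᵢ = zᵢ/(1+ψ(Kᵢ−1)), yᵢ = Kᵢxᵢ:
  A: x = 0.2331, y = 0.6333
  B: x = 0.1024, y = 0.0704
  C: x = 0.4615, y = 0.2456
  D: x = 0.2030, y = 0.0508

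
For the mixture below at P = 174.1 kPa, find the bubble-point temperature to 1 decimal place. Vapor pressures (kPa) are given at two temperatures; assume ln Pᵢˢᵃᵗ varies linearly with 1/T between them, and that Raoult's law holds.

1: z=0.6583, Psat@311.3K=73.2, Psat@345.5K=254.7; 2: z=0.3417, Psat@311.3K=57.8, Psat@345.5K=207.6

Bubble-point temperature: ΣzᵢPᵢˢᵃᵗ(T) = P. Interpolate ln Pᵢˢᵃᵗ = aᵢ + bᵢ/T.
  T = 311.3 K: ΣzᵢPᵢˢᵃᵗ = 67.94 kPa
  T = 345.5 K: ΣzᵢPᵢˢᵃᵗ = 238.61 kPa
  T = 328.4 K: ΣzᵢPᵢˢᵃᵗ = 131.55 kPa
  T = 336.9 K: ΣzᵢPᵢˢᵃᵗ = 178.20 kPa
  T = 332.6 K: ΣzᵢPᵢˢᵃᵗ = 153.13 kPa
  T = 334.8 K: ΣzᵢPᵢˢᵃᵗ = 165.56 kPa
Interpolating between 334.8 K and 336.9 K gives T ≈ 336.2 K.

T = 336.2 K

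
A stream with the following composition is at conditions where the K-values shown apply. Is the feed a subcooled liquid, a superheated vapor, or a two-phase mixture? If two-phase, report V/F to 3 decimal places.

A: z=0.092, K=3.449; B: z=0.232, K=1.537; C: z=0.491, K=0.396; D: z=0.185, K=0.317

subcooled liquid

ΣzᵢKᵢ = 0.927; Σzᵢ/Kᵢ = 2.001.
Since ΣzᵢKᵢ < 1 the mixture is below its bubble point — single liquid phase.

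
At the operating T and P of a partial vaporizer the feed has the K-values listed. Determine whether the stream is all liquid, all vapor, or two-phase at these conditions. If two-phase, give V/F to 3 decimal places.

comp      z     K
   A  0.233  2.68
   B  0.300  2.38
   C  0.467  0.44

two-phase, V/F = 0.641

ΣzᵢKᵢ = 1.544; Σzᵢ/Kᵢ = 1.274.
Both exceed 1, so a two-phase solution exists.
Let ψ = V/F and solve Σ zᵢ(Kᵢ−1)/(1+ψ(Kᵢ−1)) = 0.
Iterate (Newton) starting at ψ = 0.68:
  ψ = 0.680: g = -0.0261, g' = -0.677 → ψ = 0.642
  ψ = 0.642: g = -0.0002, g' = -0.670 → ψ = 0.641
Converged at ψ = 0.641.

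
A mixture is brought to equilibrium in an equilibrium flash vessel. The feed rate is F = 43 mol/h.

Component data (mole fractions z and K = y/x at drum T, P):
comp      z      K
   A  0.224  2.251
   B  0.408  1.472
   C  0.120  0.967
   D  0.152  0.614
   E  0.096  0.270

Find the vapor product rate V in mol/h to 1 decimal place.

V = 36.3 mol/h

Rachford–Rice: g(ψ) = Σ zᵢ(Kᵢ−1)/(1+ψ(Kᵢ−1)) = 0.
g(0) = ΣzᵢKᵢ − 1 = 0.340 and g(1) = 1 − Σzᵢ/Kᵢ = -0.104, so a root lies in (0, 1).
Iterate (Newton) starting at ψ = 0.5:
  ψ = 0.500: g = 0.1411, g' = -0.354 → ψ = 0.899
  ψ = 0.899: g = -0.0305, g' = -0.608 → ψ = 0.848
  ψ = 0.848: g = -0.0020, g' = -0.532 → ψ = 0.845
Converged at ψ = 0.845.
Then V = ψ·F = 0.8447·43 = 36.3 mol/h and L = F − V = 6.7 mol/h.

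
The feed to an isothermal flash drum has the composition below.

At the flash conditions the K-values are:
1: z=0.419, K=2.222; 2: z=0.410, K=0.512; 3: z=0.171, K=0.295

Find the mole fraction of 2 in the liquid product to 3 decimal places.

x_2 = 0.475

Newton iteration, V/F⁰ = 0.65:
  V/F = 0.650: g = -0.2302, g' = -0.693 → V/F = 0.318
  V/F = 0.318: g = -0.0235, g' = -0.603 → V/F = 0.279
Converged at V/F = 0.279.
Compositions from xᵢ = zᵢ/(1+V/F(Kᵢ−1)), yᵢ = Kᵢxᵢ:
  1: x = 0.312, y = 0.694
  2: x = 0.475, y = 0.243
  3: x = 0.213, y = 0.063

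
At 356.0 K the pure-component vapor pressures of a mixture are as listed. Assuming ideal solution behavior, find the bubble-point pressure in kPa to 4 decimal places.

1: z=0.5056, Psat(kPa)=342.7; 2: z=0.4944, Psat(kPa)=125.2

Pbub = 235.1680 kPa

At the bubble point ψ → 0, so ΣzᵢKᵢ = 1 with Kᵢ = Pᵢˢᵃᵗ/P ⇒ P = ΣzᵢPᵢˢᵃᵗ.
P = 0.5056·342.7 + 0.4944·125.2 = 235.1680 kPa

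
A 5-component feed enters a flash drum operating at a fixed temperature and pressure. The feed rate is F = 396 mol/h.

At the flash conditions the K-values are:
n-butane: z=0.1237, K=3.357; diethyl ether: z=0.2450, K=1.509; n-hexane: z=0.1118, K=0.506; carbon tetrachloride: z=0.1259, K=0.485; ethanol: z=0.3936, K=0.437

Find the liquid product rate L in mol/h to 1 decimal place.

Rachford–Rice: g(ψ) = Σ zᵢ(Kᵢ−1)/(1+ψ(Kᵢ−1)) = 0.
g(0) = ΣzᵢKᵢ − 1 = 0.0746 and g(1) = 1 − Σzᵢ/Kᵢ = -0.5804, so a root lies in (0, 1).
Newton–Raphson from ψ = 0.45:
  ψ = 0.4500: g = -0.20925, g' = -0.5293 → ψ = 0.0547
  ψ = 0.0547: g = 0.02747, g' = -0.7963 → ψ = 0.0892
  ψ = 0.0892: g = 0.00115, g' = -0.7321 → ψ = 0.0908
Converged at ψ = 0.0908.
Then V = ψ·F = 0.0908·396 = 35.9 mol/h and L = F − V = 360.1 mol/h.

L = 360.1 mol/h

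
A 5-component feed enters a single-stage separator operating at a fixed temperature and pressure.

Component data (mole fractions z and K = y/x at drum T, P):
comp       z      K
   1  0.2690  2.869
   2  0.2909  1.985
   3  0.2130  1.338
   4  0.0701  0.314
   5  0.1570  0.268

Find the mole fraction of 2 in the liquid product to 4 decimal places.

x_2 = 0.1595

Rachford–Rice: g(ψ) = Σ zᵢ(Kᵢ−1)/(1+ψ(Kᵢ−1)) = 0.
Feasibility: ΣzᵢKᵢ = 1.6983, Σzᵢ/Kᵢ = 1.2086 — both > 1, two phases present.
Newton–Raphson from ψ = 0.5:
  ψ = 0.5000: g = 0.25900, g' = -0.6813 → ψ = 0.8801
  ψ = 0.8801: g = -0.04539, g' = -1.1047 → ψ = 0.8391
  ψ = 0.8391: g = -0.00246, g' = -0.9902 → ψ = 0.8366
Converged at ψ = 0.8366.
Compositions from xᵢ = zᵢ/(1+ψ(Kᵢ−1)), yᵢ = Kᵢxᵢ:
  1: x = 0.1049, y = 0.3011
  2: x = 0.1595, y = 0.3166
  3: x = 0.1660, y = 0.2222
  4: x = 0.1645, y = 0.0517
  5: x = 0.4050, y = 0.1085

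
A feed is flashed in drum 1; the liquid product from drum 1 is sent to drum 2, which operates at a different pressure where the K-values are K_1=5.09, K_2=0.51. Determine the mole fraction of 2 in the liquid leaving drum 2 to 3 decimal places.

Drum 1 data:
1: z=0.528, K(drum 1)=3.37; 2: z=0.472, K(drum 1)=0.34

x_2 (drum 2) = 0.893

Drum 1:
Rachford–Rice: g(ψ₁) = Σ zᵢ(Kᵢ−1)/(1+ψ₁(Kᵢ−1)) = 0.
Feasibility: ΣzᵢKᵢ = 1.940, Σzᵢ/Kᵢ = 1.545 — both > 1, two phases present.
Binary case is linear: z₁(K₁−1)(1+ψ₁(K₂−1)) + z₂(K₂−1)(1+ψ₁(K₁−1)) = 0
⇒ ψ₁ = [z₁(K₁−1)+z₂(K₂−1)] / [−(K₁−1)(K₂−1)] = 0.9398/1.5642 = 0.601
Drum-1 compositions:
  1: x = 0.218, y = 0.734
  2: x = 0.782, y = 0.266
Drum-2 feed = drum-1 liquid: z₂ = (0.2178, 0.7822).
Drum 2:
Binary case is linear: z₁(K₁−1)(1+ψ₂(K₂−1)) + z₂(K₂−1)(1+ψ₂(K₁−1)) = 0
⇒ ψ₂ = [z₁(K₁−1)+z₂(K₂−1)] / [−(K₁−1)(K₂−1)] = 0.5076/2.0041 = 0.253
  1: x = 0.107, y = 0.545
  2: x = 0.893, y = 0.455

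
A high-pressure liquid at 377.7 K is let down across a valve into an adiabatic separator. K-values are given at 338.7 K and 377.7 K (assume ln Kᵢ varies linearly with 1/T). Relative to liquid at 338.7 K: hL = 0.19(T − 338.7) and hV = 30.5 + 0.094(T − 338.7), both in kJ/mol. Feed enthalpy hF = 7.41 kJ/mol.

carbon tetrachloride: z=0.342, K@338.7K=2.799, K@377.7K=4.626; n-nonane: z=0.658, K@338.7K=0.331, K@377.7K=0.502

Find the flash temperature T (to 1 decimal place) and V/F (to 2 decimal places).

T = 344.7 K, V/F = 0.21

Adiabatic flash: solve Rachford–Rice at each trial T, then check hF = ψ·hV(T) + (1−ψ)·hL(T).
  T = 338.7 K: K = (2.799, 0.331), RR gives ψ = 0.145, H_out = 4.436 kJ/mol
  T = 377.7 K: K = (4.626, 0.502), RR gives ψ = 0.505, H_out = 20.929 kJ/mol
  T = 358.2 K: K = (3.648, 0.412), RR gives ψ = 0.333, H_out = 13.250 kJ/mol
  T = 348.4 K: K = (3.205, 0.370), RR gives ψ = 0.245, H_out = 9.080 kJ/mol
  T = 343.5 K: K = (2.996, 0.350), RR gives ψ = 0.197, H_out = 6.819 kJ/mol
  T = 345.9 K: K = (3.097, 0.360), RR gives ψ = 0.221, H_out = 7.945 kJ/mol
  T = 344.7 K: K = (3.046, 0.355), RR gives ψ = 0.209, H_out = 7.387 kJ/mol
Linear interpolation between T = 344.7 (H_out = 7.387) and T = 345.9 (H_out = 7.945) on hF = 7.41 gives T ≈ 344.7 K, at which ψ = 0.21.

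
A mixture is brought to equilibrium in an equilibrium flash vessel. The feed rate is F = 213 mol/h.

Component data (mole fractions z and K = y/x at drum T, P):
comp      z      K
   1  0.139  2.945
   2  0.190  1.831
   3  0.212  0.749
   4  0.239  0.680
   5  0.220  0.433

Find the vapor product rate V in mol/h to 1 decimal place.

V = 66.2 mol/h

Iterate (Newton) starting at β = 0.5:
  β = 0.500: g = -0.0774, g' = -0.391 → β = 0.302
  β = 0.302: g = 0.0038, g' = -0.441 → β = 0.311
Converged at β = 0.311.
Then V = β·F = 0.3106·213 = 66.2 mol/h and L = F − V = 146.8 mol/h.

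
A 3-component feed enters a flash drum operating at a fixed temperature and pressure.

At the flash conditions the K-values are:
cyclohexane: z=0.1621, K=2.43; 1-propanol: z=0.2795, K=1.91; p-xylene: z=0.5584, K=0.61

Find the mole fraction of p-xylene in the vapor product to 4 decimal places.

Material balance + equilibrium reduce to Σ zᵢ(Kᵢ−1)/(1+β(Kᵢ−1)) = 0.
g(0) = ΣzᵢKᵢ − 1 = 0.2684 and g(1) = 1 − Σzᵢ/Kᵢ = -0.1285, so a root lies in (0, 1).
Newton iteration, β⁰ = 0.5:
  β = 0.5000: g = 0.03944, g' = -0.3531 → β = 0.6117
  β = 0.6117: g = 0.00103, g' = -0.3363 → β = 0.6148
Converged at β = 0.6148.
Compositions from xᵢ = zᵢ/(1+β(Kᵢ−1)), yᵢ = Kᵢxᵢ:
  cyclohexane: x = 0.0863, y = 0.2096
  1-propanol: x = 0.1792, y = 0.3423
  p-xylene: x = 0.7345, y = 0.4480

y_p-xylene = 0.4480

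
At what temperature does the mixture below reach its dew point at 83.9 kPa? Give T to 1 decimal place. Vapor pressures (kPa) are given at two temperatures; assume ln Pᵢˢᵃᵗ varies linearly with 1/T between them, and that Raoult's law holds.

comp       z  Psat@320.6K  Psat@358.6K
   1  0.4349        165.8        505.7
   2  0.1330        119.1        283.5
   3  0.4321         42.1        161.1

Dew-point temperature: Σzᵢ·P/Pᵢˢᵃᵗ(T) = 1. Interpolate ln Pᵢˢᵃᵗ = aᵢ + bᵢ/T.
  T = 320.6 K: ΣzᵢP/Pᵢˢᵃᵗ = 1.1749
  T = 358.6 K: ΣzᵢP/Pᵢˢᵃᵗ = 0.3365
  T = 339.6 K: ΣzᵢP/Pᵢˢᵃᵗ = 0.6054
  T = 330.1 K: ΣzᵢP/Pᵢˢᵃᵗ = 0.8347
  T = 325.4 K: ΣzᵢP/Pᵢˢᵃᵗ = 0.9859
  T = 323.0 K: ΣzᵢP/Pᵢˢᵃᵗ = 1.0755
Interpolating between 323.0 K and 325.4 K gives T ≈ 325.0 K.

T = 325.0 K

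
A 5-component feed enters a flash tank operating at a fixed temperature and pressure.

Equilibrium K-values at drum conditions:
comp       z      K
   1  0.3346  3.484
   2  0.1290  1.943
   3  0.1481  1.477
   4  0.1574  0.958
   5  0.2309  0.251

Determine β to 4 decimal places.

Material balance + equilibrium reduce to Σ zᵢ(Kᵢ−1)/(1+β(Kᵢ−1)) = 0.
Check two-phase: ΣzᵢKᵢ = 1.8439 > 1 and Σzᵢ/Kᵢ = 1.3469 > 1, so g(0) = 0.8439 > 0 and g(1) = -0.3469 < 0.
Newton iteration, β⁰ = 0.5:
  β = 0.5000: g = 0.22718, g' = -0.8170 → β = 0.7781
  β = 0.7781: g = -0.01624, g' = -1.0405 → β = 0.7625
  β = 0.7625: g = -0.00026, g' = -1.0078 → β = 0.7622
Converged at β = 0.7622.

β = 0.7622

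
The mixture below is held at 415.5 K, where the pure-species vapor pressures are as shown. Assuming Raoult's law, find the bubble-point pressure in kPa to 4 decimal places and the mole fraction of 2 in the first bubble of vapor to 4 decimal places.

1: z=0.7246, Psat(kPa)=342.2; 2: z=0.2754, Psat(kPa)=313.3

At the bubble point ψ → 0, so ΣzᵢKᵢ = 1 with Kᵢ = Pᵢˢᵃᵗ/P ⇒ P = ΣzᵢPᵢˢᵃᵗ.
P = 0.7246·342.2 + 0.2754·313.3 = 334.2409 kPa
yᵢ = zᵢPᵢˢᵃᵗ/P ⇒ y_2 = 0.2754·313.3/334.2409 = 0.2581

Pbub = 334.2409 kPa, y_2 = 0.2581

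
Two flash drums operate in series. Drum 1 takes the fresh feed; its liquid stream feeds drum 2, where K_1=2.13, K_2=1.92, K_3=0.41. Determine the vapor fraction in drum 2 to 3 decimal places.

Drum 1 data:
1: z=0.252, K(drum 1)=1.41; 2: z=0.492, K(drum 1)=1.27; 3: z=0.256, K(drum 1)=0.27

V/F (drum 2) = 0.875

Drum 1:
Rachford–Rice: g(ψ₁) = Σ zᵢ(Kᵢ−1)/(1+ψ₁(Kᵢ−1)) = 0.
g(0) = ΣzᵢKᵢ − 1 = 0.049 and g(1) = 1 − Σzᵢ/Kᵢ = -0.514, so a root lies in (0, 1).
Newton iteration, ψ₁⁰ = 0.33:
  ψ₁ = 0.330: g = -0.0332, g' = -0.300 → ψ₁ = 0.219
  ψ₁ = 0.219: g = -0.0023, g' = -0.261 → ψ₁ = 0.211
  ψ₁ = 0.211: g = -0.0000, g' = -0.258 → ψ₁ = 0.210
Converged at ψ₁ = 0.210.
Drum-1 compositions:
  1: x = 0.232, y = 0.327
  2: x = 0.466, y = 0.591
  3: x = 0.302, y = 0.082
Drum-2 feed = drum-1 liquid: z₂ = (0.2320, 0.4655, 0.3025).
Drum 2:
Rachford–Rice: g(ψ₂) = Σ zᵢ(Kᵢ−1)/(1+ψ₂(Kᵢ−1)) = 0.
g(0) = ΣzᵢKᵢ − 1 = 0.512 and g(1) = 1 − Σzᵢ/Kᵢ = -0.089, so a root lies in (0, 1).
Newton–Raphson from ψ₂ = 0.69:
  ψ₂ = 0.690: g = 0.1083, g' = -0.540 → ψ₂ = 0.890
  ψ₂ = 0.890: g = -0.0098, g' = -0.660 → ψ₂ = 0.875
Converged at ψ₂ = 0.875.
  1: x = 0.117, y = 0.248
  2: x = 0.258, y = 0.495
  3: x = 0.625, y = 0.256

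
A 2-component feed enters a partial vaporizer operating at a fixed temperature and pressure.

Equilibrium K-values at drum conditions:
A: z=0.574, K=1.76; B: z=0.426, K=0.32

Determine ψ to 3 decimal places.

Rachford–Rice: g(ψ) = Σ zᵢ(Kᵢ−1)/(1+ψ(Kᵢ−1)) = 0.
Check two-phase: ΣzᵢKᵢ = 1.147 > 1 and Σzᵢ/Kᵢ = 1.657 > 1, so g(0) = 0.147 > 0 and g(1) = -0.657 < 0.
Binary case is linear: z₁(K₁−1)(1+ψ(K₂−1)) + z₂(K₂−1)(1+ψ(K₁−1)) = 0
⇒ ψ = [z₁(K₁−1)+z₂(K₂−1)] / [−(K₁−1)(K₂−1)] = 0.1466/0.5168 = 0.284

ψ = 0.284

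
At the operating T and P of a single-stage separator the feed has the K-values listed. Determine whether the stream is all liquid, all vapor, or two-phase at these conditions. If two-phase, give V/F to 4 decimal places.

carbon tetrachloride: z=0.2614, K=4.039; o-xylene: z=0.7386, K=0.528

two-phase, V/F = 0.3108

ΣzᵢKᵢ = 1.4458; Σzᵢ/Kᵢ = 1.4636.
Both exceed 1, so a two-phase solution exists.
Let ψ = V/F and solve Σ zᵢ(Kᵢ−1)/(1+ψ(Kᵢ−1)) = 0.
Newton iteration, ψ⁰ = 0.32:
  ψ = 0.3200: g = -0.00790, g' = -0.8488 → ψ = 0.3107
  ψ = 0.3107: g = 0.00007, g' = -0.8647 → ψ = 0.3108
Converged at ψ = 0.3108.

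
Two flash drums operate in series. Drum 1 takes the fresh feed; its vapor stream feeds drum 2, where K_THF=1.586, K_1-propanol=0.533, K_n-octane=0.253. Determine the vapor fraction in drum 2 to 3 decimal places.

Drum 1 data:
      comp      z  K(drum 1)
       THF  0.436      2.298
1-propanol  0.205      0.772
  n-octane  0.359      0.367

Drum 1:
Rachford–Rice: g(ψ₁) = Σ zᵢ(Kᵢ−1)/(1+ψ₁(Kᵢ−1)) = 0.
Check two-phase: ΣzᵢKᵢ = 1.292 > 1 and Σzᵢ/Kᵢ = 1.433 > 1, so g(0) = 0.292 > 0 and g(1) = -0.433 < 0.
Newton iteration, ψ₁⁰ = 0.5:
  ψ₁ = 0.500: g = -0.0420, g' = -0.592 → ψ₁ = 0.429
Converged at ψ₁ = 0.429.
Drum-1 compositions:
  THF: x = 0.280, y = 0.644
  1-propanol: x = 0.227, y = 0.175
  n-octane: x = 0.493, y = 0.181
Drum-2 feed = drum-1 vapor: z₂ = (0.6438, 0.1754, 0.1808).
Drum 2:
Rachford–Rice: g(ψ₂) = Σ zᵢ(Kᵢ−1)/(1+ψ₂(Kᵢ−1)) = 0.
Check two-phase: ΣzᵢKᵢ = 1.160 > 1 and Σzᵢ/Kᵢ = 1.450 > 1, so g(0) = 0.160 > 0 and g(1) = -0.450 < 0.
Iterate (Newton) starting at ψ₂ = 0.5:
  ψ₂ = 0.500: g = -0.0307, g' = -0.454 → ψ₂ = 0.433
  ψ₂ = 0.433: g = -0.0012, g' = -0.421 → ψ₂ = 0.430
Converged at ψ₂ = 0.430.
  THF: x = 0.514, y = 0.816
  1-propanol: x = 0.219, y = 0.117
  n-octane: x = 0.266, y = 0.067

V/F (drum 2) = 0.430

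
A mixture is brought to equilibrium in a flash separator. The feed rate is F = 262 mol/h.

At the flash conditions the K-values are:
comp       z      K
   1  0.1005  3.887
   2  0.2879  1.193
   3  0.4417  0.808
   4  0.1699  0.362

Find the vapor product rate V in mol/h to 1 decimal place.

V = 67.7 mol/h

Rachford–Rice: g(ψ) = Σ zᵢ(Kᵢ−1)/(1+ψ(Kᵢ−1)) = 0.
Feasibility: ΣzᵢKᵢ = 1.1525, Σzᵢ/Kᵢ = 1.2832 — both > 1, two phases present.
Iterate (Newton) starting at ψ = 0.5:
  ψ = 0.5000: g = -0.08357, g' = -0.3183 → ψ = 0.2374
  ψ = 0.2374: g = 0.00868, g' = -0.4186 → ψ = 0.2581
  ψ = 0.2581: g = 0.00018, g' = -0.4019 → ψ = 0.2586
Converged at ψ = 0.2586.
Then V = ψ·F = 0.2586·262 = 67.7 mol/h and L = F − V = 194.3 mol/h.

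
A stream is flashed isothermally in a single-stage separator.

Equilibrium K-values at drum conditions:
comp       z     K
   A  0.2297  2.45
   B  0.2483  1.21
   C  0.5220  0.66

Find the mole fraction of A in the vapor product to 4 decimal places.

Rachford–Rice: g(β) = Σ zᵢ(Kᵢ−1)/(1+β(Kᵢ−1)) = 0.
Check two-phase: ΣzᵢKᵢ = 1.2077 > 1 and Σzᵢ/Kᵢ = 1.0899 > 1, so g(0) = 0.2077 > 0 and g(1) = -0.0899 < 0.
Newton iteration, β⁰ = 0.5:
  β = 0.5000: g = 0.02644, g' = -0.2589 → β = 0.6021
  β = 0.6021: g = 0.00094, g' = -0.2417 → β = 0.6060
Converged at β = 0.6060.
Compositions from xᵢ = zᵢ/(1+β(Kᵢ−1)), yᵢ = Kᵢxᵢ:
  A: x = 0.1223, y = 0.2995
  B: x = 0.2203, y = 0.2665
  C: x = 0.6575, y = 0.4339

y_A = 0.2995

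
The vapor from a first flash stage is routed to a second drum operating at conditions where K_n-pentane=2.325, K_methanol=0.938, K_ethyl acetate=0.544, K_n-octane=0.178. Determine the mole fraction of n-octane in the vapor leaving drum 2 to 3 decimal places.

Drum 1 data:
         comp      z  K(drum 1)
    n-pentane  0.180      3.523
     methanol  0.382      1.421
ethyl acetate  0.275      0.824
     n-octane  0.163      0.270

y_n-octane (drum 2) = 0.019

Drum 1:
Newton–Raphson from ψ₁ = 0.5:
  ψ₁ = 0.500: g = 0.0932, g' = -0.496 → ψ₁ = 0.688
  ψ₁ = 0.688: g = -0.0034, g' = -0.555 → ψ₁ = 0.682
Converged at ψ₁ = 0.682.
Drum-1 compositions:
  n-pentane: x = 0.066, y = 0.233
  methanol: x = 0.297, y = 0.422
  ethyl acetate: x = 0.313, y = 0.258
  n-octane: x = 0.325, y = 0.088
Drum-2 feed = drum-1 vapor: z₂ = (0.2331, 0.4218, 0.2575, 0.0876).
Drum 2:
Material balance + equilibrium reduce to Σ zᵢ(Kᵢ−1)/(1+ψ₂(Kᵢ−1)) = 0.
Check two-phase: ΣzᵢKᵢ = 1.093 > 1 and Σzᵢ/Kᵢ = 1.516 > 1, so g(0) = 0.093 > 0 and g(1) = -0.516 < 0.
Newton iteration, ψ₂⁰ = 0.51:
  ψ₂ = 0.510: g = -0.1197, g' = -0.414 → ψ₂ = 0.221
  ψ₂ = 0.221: g = -0.0061, g' = -0.401 → ψ₂ = 0.206
Converged at ψ₂ = 0.206.
  n-pentane: x = 0.183, y = 0.426
  methanol: x = 0.427, y = 0.401
  ethyl acetate: x = 0.284, y = 0.155
  n-octane: x = 0.105, y = 0.019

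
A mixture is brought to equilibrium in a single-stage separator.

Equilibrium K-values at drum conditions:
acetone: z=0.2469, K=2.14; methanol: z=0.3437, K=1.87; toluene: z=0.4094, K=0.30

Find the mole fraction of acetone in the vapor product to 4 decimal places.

y_acetone = 0.3559

Newton–Raphson from V/F = 0.32:
  V/F = 0.3200: g = 0.07083, g' = -0.6646 → V/F = 0.4266
  V/F = 0.4266: g = -0.00113, g' = -0.6914 → V/F = 0.4249
Converged at V/F = 0.4249.
Compositions from xᵢ = zᵢ/(1+V/F(Kᵢ−1)), yᵢ = Kᵢxᵢ:
  acetone: x = 0.1663, y = 0.3559
  methanol: x = 0.2509, y = 0.4692
  toluene: x = 0.5827, y = 0.1748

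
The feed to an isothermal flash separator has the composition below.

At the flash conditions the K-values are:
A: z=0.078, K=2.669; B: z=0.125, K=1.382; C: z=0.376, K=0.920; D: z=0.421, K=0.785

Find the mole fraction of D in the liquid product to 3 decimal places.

Let ψ = V/F and solve Σ zᵢ(Kᵢ−1)/(1+ψ(Kᵢ−1)) = 0.
Feasibility: ΣzᵢKᵢ = 1.057, Σzᵢ/Kᵢ = 1.065 — both > 1, two phases present.
Newton iteration, ψ⁰ = 0.32:
  ψ = 0.320: g = -0.0007, g' = -0.132 → ψ = 0.315
Converged at ψ = 0.315.
Compositions from xᵢ = zᵢ/(1+ψ(Kᵢ−1)), yᵢ = Kᵢxᵢ:
  A: x = 0.051, y = 0.136
  B: x = 0.112, y = 0.154
  C: x = 0.386, y = 0.355
  D: x = 0.452, y = 0.354

x_D = 0.452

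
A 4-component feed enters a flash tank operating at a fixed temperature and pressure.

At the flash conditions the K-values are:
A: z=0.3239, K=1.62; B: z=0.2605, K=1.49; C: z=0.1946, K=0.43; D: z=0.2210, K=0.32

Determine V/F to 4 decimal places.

Rachford–Rice: g(V/F) = Σ zᵢ(Kᵢ−1)/(1+V/F(Kᵢ−1)) = 0.
Check two-phase: ΣzᵢKᵢ = 1.0673 > 1 and Σzᵢ/Kᵢ = 1.5180 > 1, so g(0) = 0.0673 > 0 and g(1) = -0.5180 < 0.
Iterate (Newton) starting at V/F = 0.5:
  V/F = 0.5000: g = -0.12701, g' = -0.4712 → V/F = 0.2304
  V/F = 0.2304: g = -0.01549, g' = -0.3733 → V/F = 0.1889
  V/F = 0.1889: g = -0.00016, g' = -0.3661 → V/F = 0.1885
Converged at V/F = 0.1885.

V/F = 0.1885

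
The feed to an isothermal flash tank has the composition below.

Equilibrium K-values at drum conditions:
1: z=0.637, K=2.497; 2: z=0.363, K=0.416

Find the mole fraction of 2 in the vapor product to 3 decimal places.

y_2 = 0.299

Rachford–Rice: g(V/F) = Σ zᵢ(Kᵢ−1)/(1+V/F(Kᵢ−1)) = 0.
Check two-phase: ΣzᵢKᵢ = 1.742 > 1 and Σzᵢ/Kᵢ = 1.128 > 1, so g(0) = 0.742 > 0 and g(1) = -0.128 < 0.
Newton iteration, V/F⁰ = 0.5:
  V/F = 0.500: g = 0.2460, g' = -0.714 → V/F = 0.845
  V/F = 0.845: g = 0.0029, g' = -0.760 → V/F = 0.848
Converged at V/F = 0.848.
Compositions from xᵢ = zᵢ/(1+V/F(Kᵢ−1)), yᵢ = Kᵢxᵢ:
  1: x = 0.281, y = 0.701
  2: x = 0.719, y = 0.299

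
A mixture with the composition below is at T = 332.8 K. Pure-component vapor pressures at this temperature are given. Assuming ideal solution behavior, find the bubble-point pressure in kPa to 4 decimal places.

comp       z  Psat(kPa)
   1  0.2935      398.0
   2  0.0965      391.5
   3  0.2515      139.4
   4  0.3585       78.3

Pbub = 217.7224 kPa

At the bubble point ψ → 0, so ΣzᵢKᵢ = 1 with Kᵢ = Pᵢˢᵃᵗ/P ⇒ P = ΣzᵢPᵢˢᵃᵗ.
P = 0.2935·398.0 + 0.0965·391.5 + 0.2515·139.4 + 0.3585·78.3 = 217.7224 kPa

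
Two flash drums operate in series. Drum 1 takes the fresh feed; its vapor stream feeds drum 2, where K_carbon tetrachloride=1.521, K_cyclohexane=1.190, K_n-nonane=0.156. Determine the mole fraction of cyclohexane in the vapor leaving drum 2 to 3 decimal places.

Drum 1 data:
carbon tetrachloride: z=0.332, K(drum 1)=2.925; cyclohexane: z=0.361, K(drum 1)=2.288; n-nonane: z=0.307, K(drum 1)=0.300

y_cyclohexane (drum 2) = 0.457

Drum 1:
Rachford–Rice: g(ψ₁) = Σ zᵢ(Kᵢ−1)/(1+ψ₁(Kᵢ−1)) = 0.
g(0) = ΣzᵢKᵢ − 1 = 0.889 and g(1) = 1 − Σzᵢ/Kᵢ = -0.295, so a root lies in (0, 1).
Iterate (Newton) starting at ψ₁ = 0.5:
  ψ₁ = 0.500: g = 0.2779, g' = -0.897 → ψ₁ = 0.810
  ψ₁ = 0.810: g = -0.0187, g' = -1.133 → ψ₁ = 0.793
Converged at ψ₁ = 0.793.
Drum-1 compositions:
  carbon tetrachloride: x = 0.131, y = 0.384
  cyclohexane: x = 0.179, y = 0.409
  n-nonane: x = 0.690, y = 0.207
Drum-2 feed = drum-1 vapor: z₂ = (0.3844, 0.4086, 0.2070).
Drum 2:
Let ψ₂ = V/F and solve Σ zᵢ(Kᵢ−1)/(1+ψ₂(Kᵢ−1)) = 0.
Check two-phase: ΣzᵢKᵢ = 1.103 > 1 and Σzᵢ/Kᵢ = 1.923 > 1, so g(0) = 0.103 > 0 and g(1) = -0.923 < 0.
Newton–Raphson from ψ₂ = 0.5:
  ψ₂ = 0.500: g = -0.0725, g' = -0.519 → ψ₂ = 0.360
  ψ₂ = 0.360: g = -0.0098, g' = -0.391 → ψ₂ = 0.335
Converged at ψ₂ = 0.335.
  carbon tetrachloride: x = 0.327, y = 0.498
  cyclohexane: x = 0.384, y = 0.457
  n-nonane: x = 0.289, y = 0.045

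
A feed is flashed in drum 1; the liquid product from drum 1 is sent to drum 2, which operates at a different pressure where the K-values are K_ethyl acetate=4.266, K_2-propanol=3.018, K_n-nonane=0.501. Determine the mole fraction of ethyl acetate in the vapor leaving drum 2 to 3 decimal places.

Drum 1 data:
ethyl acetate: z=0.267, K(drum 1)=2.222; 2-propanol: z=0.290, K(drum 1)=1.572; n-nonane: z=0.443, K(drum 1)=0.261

y_ethyl acetate (drum 2) = 0.266

Drum 1:
Rachford–Rice: g(ψ₁) = Σ zᵢ(Kᵢ−1)/(1+ψ₁(Kᵢ−1)) = 0.
Feasibility: ΣzᵢKᵢ = 1.165, Σzᵢ/Kᵢ = 2.002 — both > 1, two phases present.
Newton–Raphson from ψ₁ = 0.5:
  ψ₁ = 0.500: g = -0.1877, g' = -0.820 → ψ₁ = 0.271
  ψ₁ = 0.271: g = -0.0206, g' = -0.674 → ψ₁ = 0.240
Converged at ψ₁ = 0.240.
Drum-1 compositions:
  ethyl acetate: x = 0.206, y = 0.459
  2-propanol: x = 0.255, y = 0.401
  n-nonane: x = 0.539, y = 0.141
Drum-2 feed = drum-1 liquid: z₂ = (0.2064, 0.2550, 0.5386).
Drum 2:
Iterate (Newton) starting at ψ₂ = 0.63:
  ψ₂ = 0.630: g = 0.0550, g' = -0.722 → ψ₂ = 0.706
  ψ₂ = 0.706: g = 0.0010, g' = -0.698 → ψ₂ = 0.708
Converged at ψ₂ = 0.708.
  ethyl acetate: x = 0.062, y = 0.266
  2-propanol: x = 0.105, y = 0.317
  n-nonane: x = 0.833, y = 0.417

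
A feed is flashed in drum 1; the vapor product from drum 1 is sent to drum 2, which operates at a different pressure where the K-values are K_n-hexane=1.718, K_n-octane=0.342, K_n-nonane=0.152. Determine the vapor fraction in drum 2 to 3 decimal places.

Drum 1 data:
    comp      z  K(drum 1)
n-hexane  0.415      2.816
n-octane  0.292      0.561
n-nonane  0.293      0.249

V/F (drum 2) = 0.554

Drum 1:
Let ψ₁ = V/F and solve Σ zᵢ(Kᵢ−1)/(1+ψ₁(Kᵢ−1)) = 0.
g(0) = ΣzᵢKᵢ − 1 = 0.405 and g(1) = 1 − Σzᵢ/Kᵢ = -0.845, so a root lies in (0, 1).
Newton–Raphson from ψ₁ = 0.5:
  ψ₁ = 0.500: g = -0.1216, g' = -0.892 → ψ₁ = 0.364
  ψ₁ = 0.364: g = -0.0014, g' = -0.889 → ψ₁ = 0.362
Converged at ψ₁ = 0.362.
Drum-1 compositions:
  n-hexane: x = 0.250, y = 0.705
  n-octane: x = 0.347, y = 0.195
  n-nonane: x = 0.402, y = 0.100
Drum-2 feed = drum-1 vapor: z₂ = (0.7050, 0.1948, 0.1002).
Drum 2:
Material balance + equilibrium reduce to Σ zᵢ(Kᵢ−1)/(1+ψ₂(Kᵢ−1)) = 0.
g(0) = ΣzᵢKᵢ − 1 = 0.293 and g(1) = 1 − Σzᵢ/Kᵢ = -0.639, so a root lies in (0, 1).
Newton–Raphson from ψ₂ = 0.52:
  ψ₂ = 0.520: g = 0.0218, g' = -0.618 → ψ₂ = 0.555
  ψ₂ = 0.555: g = -0.0006, g' = -0.652 → ψ₂ = 0.554
Converged at ψ₂ = 0.554.
  n-hexane: x = 0.504, y = 0.866
  n-octane: x = 0.307, y = 0.105
  n-nonane: x = 0.189, y = 0.029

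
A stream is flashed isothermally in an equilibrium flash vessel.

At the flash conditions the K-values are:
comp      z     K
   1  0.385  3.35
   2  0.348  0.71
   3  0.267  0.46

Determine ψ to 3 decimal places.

ψ = 0.670

Let ψ = V/F and solve Σ zᵢ(Kᵢ−1)/(1+ψ(Kᵢ−1)) = 0.
Check two-phase: ΣzᵢKᵢ = 1.660 > 1 and Σzᵢ/Kᵢ = 1.186 > 1, so g(0) = 0.660 > 0 and g(1) = -0.186 < 0.
Iterate (Newton) starting at ψ = 0.5:
  ψ = 0.500: g = 0.1004, g' = -0.636 → ψ = 0.658
  ψ = 0.658: g = 0.0069, g' = -0.560 → ψ = 0.670
Converged at ψ = 0.670.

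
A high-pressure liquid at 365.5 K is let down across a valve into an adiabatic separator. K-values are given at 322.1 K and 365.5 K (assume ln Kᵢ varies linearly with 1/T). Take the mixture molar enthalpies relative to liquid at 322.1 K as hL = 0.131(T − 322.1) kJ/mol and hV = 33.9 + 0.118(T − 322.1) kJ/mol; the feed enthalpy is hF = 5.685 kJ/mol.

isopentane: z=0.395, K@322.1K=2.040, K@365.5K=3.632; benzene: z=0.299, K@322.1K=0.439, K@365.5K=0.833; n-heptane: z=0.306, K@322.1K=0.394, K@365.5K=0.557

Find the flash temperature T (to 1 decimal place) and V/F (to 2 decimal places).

Adiabatic flash: solve Rachford–Rice at each trial T, then check hF = ψ·hV(T) + (1−ψ)·hL(T).
  T = 322.1 K: K = (2.040, 0.439, 0.394), RR gives ψ = 0.095, H_out = 3.216 kJ/mol
  T = 365.5 K: K = (3.632, 0.833, 0.557), RR gives ψ = 0.959, H_out = 37.644 kJ/mol
  T = 343.8 K: K = (2.772, 0.617, 0.474), RR gives ψ = 0.519, H_out = 20.296 kJ/mol
  T = 333.0 K: K = (2.392, 0.524, 0.433), RR gives ψ = 0.321, H_out = 12.263 kJ/mol
  T = 327.6 K: K = (2.213, 0.481, 0.414), RR gives ψ = 0.215, H_out = 7.996 kJ/mol
  T = 324.9 K: K = (2.127, 0.460, 0.404), RR gives ψ = 0.158, H_out = 5.720 kJ/mol
  T = 323.5 K: K = (2.083, 0.449, 0.399), RR gives ψ = 0.127, H_out = 4.489 kJ/mol
Linear interpolation between T = 323.5 (H_out = 4.489) and T = 324.9 (H_out = 5.720) on hF = 5.685 gives T ≈ 324.9 K, at which ψ = 0.16.

T = 324.9 K, V/F = 0.16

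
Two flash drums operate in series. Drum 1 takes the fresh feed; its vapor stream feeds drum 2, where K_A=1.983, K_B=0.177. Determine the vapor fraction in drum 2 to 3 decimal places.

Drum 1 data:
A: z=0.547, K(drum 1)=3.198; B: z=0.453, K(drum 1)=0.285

Drum 1:
Let ψ₁ = V/F and solve Σ zᵢ(Kᵢ−1)/(1+ψ₁(Kᵢ−1)) = 0.
Feasibility: ΣzᵢKᵢ = 1.878, Σzᵢ/Kᵢ = 1.761 — both > 1, two phases present.
Newton–Raphson from ψ₁ = 0.5:
  ψ₁ = 0.500: g = 0.0687, g' = -1.161 → ψ₁ = 0.559
Converged at ψ₁ = 0.559.
Drum-1 compositions:
  A: x = 0.245, y = 0.785
  B: x = 0.755, y = 0.215
Drum-2 feed = drum-1 vapor: z₂ = (0.7850, 0.2150).
Drum 2:
Let ψ₂ = V/F and solve Σ zᵢ(Kᵢ−1)/(1+ψ₂(Kᵢ−1)) = 0.
Check two-phase: ΣzᵢKᵢ = 1.595 > 1 and Σzᵢ/Kᵢ = 1.611 > 1, so g(0) = 0.595 > 0 and g(1) = -0.611 < 0.
Binary case is linear: z₁(K₁−1)(1+ψ₂(K₂−1)) + z₂(K₂−1)(1+ψ₂(K₁−1)) = 0
⇒ ψ₂ = [z₁(K₁−1)+z₂(K₂−1)] / [−(K₁−1)(K₂−1)] = 0.5946/0.8090 = 0.735
  A: x = 0.456, y = 0.904
  B: x = 0.544, y = 0.096

V/F (drum 2) = 0.735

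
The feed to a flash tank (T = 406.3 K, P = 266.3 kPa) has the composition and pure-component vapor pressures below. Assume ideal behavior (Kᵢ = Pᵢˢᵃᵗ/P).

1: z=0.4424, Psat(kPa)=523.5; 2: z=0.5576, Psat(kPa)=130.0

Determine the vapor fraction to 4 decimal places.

ψ = 0.2870

Raoult's law: Kᵢ = Pᵢˢᵃᵗ/P = Pᵢˢᵃᵗ/266.3.
  K_1 = 523.5/266.3 = 1.965828, K_2 = 130.0/266.3 = 0.488171
Let ψ = V/F and solve Σ zᵢ(Kᵢ−1)/(1+ψ(Kᵢ−1)) = 0.
g(0) = ΣzᵢKᵢ − 1 = 0.1419 and g(1) = 1 − Σzᵢ/Kᵢ = -0.3673, so a root lies in (0, 1).
Binary case is linear: z₁(K₁−1)(1+ψ(K₂−1)) + z₂(K₂−1)(1+ψ(K₁−1)) = 0
⇒ ψ = [z₁(K₁−1)+z₂(K₂−1)] / [−(K₁−1)(K₂−1)] = 0.14189/0.49434 = 0.2870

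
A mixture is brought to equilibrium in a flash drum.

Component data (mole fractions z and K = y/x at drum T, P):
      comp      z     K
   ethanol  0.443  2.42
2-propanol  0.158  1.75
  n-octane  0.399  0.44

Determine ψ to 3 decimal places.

ψ = 0.742

Rachford–Rice: g(ψ) = Σ zᵢ(Kᵢ−1)/(1+ψ(Kᵢ−1)) = 0.
g(0) = ΣzᵢKᵢ − 1 = 0.524 and g(1) = 1 − Σzᵢ/Kᵢ = -0.180, so a root lies in (0, 1).
Iterate (Newton) starting at ψ = 0.5:
  ψ = 0.500: g = 0.1437, g' = -0.594 → ψ = 0.742
Converged at ψ = 0.742.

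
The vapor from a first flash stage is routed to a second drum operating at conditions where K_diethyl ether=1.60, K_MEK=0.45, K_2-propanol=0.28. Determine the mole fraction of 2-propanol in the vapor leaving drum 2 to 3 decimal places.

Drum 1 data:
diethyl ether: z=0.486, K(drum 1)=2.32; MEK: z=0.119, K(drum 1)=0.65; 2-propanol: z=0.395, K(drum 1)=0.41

Drum 1:
Newton–Raphson from ψ₁ = 0.5:
  ψ₁ = 0.500: g = 0.0054, g' = -0.605 → ψ₁ = 0.509
Converged at ψ₁ = 0.509.
Drum-1 compositions:
  diethyl ether: x = 0.291, y = 0.674
  MEK: x = 0.145, y = 0.094
  2-propanol: x = 0.565, y = 0.231
Drum-2 feed = drum-1 vapor: z₂ = (0.6744, 0.0941, 0.2314).
Drum 2:
Let ψ₂ = V/F and solve Σ zᵢ(Kᵢ−1)/(1+ψ₂(Kᵢ−1)) = 0.
Check two-phase: ΣzᵢKᵢ = 1.186 > 1 and Σzᵢ/Kᵢ = 1.457 > 1, so g(0) = 0.186 > 0 and g(1) = -0.457 < 0.
Newton–Raphson from ψ₂ = 0.5:
  ψ₂ = 0.500: g = -0.0205, g' = -0.491 → ψ₂ = 0.458
  ψ₂ = 0.458: g = -0.0005, g' = -0.467 → ψ₂ = 0.457
Converged at ψ₂ = 0.457.
  diethyl ether: x = 0.529, y = 0.847
  MEK: x = 0.126, y = 0.057
  2-propanol: x = 0.345, y = 0.097

y_2-propanol (drum 2) = 0.097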